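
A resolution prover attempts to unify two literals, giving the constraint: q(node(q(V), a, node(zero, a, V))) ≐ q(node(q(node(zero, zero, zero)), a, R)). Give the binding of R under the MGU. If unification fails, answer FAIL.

Decompose q/1: node(q(V), a, node(zero, a, V)) ≐ node(q(node(zero, zero, zero)), a, R).
Decompose node/3: q(V) ≐ q(node(zero, zero, zero)),  a ≐ a,  node(zero, a, V) ≐ R.
Decompose q/1: V ≐ node(zero, zero, zero).
Bind V := node(zero, zero, zero); substituting into the one remaining equation that mentions V gives: node(zero, a, node(zero, zero, zero)) ≐ R.
Delete trivial equation a ≐ a.
Bind R := node(zero, a, node(zero, zero, zero)).
MGU = { V := node(zero, zero, zero), R := node(zero, a, node(zero, zero, zero)) }, so R := node(zero, a, node(zero, zero, zero)).

node(zero, a, node(zero, zero, zero))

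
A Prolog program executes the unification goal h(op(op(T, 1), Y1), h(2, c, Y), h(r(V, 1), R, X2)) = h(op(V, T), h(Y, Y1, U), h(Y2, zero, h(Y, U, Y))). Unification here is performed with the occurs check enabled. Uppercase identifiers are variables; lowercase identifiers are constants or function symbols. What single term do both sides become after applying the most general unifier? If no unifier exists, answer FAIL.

Decompose h/3: op(op(T, 1), Y1) = op(V, T),  h(2, c, Y) = h(Y, Y1, U),  h(r(V, 1), R, X2) = h(Y2, zero, h(Y, U, Y)).
Decompose op/2: op(T, 1) = V,  Y1 = T.
Bind V := op(T, 1); substituting into the one remaining equation that mentions V gives: h(r(op(T, 1), 1), R, X2) = h(Y2, zero, h(Y, U, Y)).
Bind Y1 := T; substituting into the one remaining equation that mentions Y1 gives: h(2, c, Y) = h(Y, T, U).
Decompose h/3: 2 = Y,  c = T,  Y = U.
Bind Y := 2; substituting into the 2 remaining equations that mention Y gives: 2 = U,  h(r(op(T, 1), 1), R, X2) = h(Y2, zero, h(2, U, 2)).
Bind T := c; substituting into the one remaining equation that mentions T gives: h(r(op(c, 1), 1), R, X2) = h(Y2, zero, h(2, U, 2)). Substituting into the earlier bindings gives V := op(c, 1), Y1 := c.
Bind U := 2; substituting into the remaining equation gives: h(r(op(c, 1), 1), R, X2) = h(Y2, zero, h(2, 2, 2)).
Decompose h/3: r(op(c, 1), 1) = Y2,  R = zero,  X2 = h(2, 2, 2).
Bind Y2 := r(op(c, 1), 1); no other remaining equation mentions Y2.
Bind R := zero; no other remaining equation mentions R.
Bind X2 := h(2, 2, 2).
Applying the MGU to either side gives h(op(op(c, 1), c), h(2, c, 2), h(r(op(c, 1), 1), zero, h(2, 2, 2))).

h(op(op(c, 1), c), h(2, c, 2), h(r(op(c, 1), 1), zero, h(2, 2, 2)))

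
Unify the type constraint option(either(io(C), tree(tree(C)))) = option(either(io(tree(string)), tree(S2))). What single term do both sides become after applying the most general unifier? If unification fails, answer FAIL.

Decompose option/1: either(io(C), tree(tree(C))) = either(io(tree(string)), tree(S2)).
Decompose either/2: io(C) = io(tree(string)),  tree(tree(C)) = tree(S2).
Decompose io/1: C = tree(string).
Bind C := tree(string); substituting into the remaining equation gives: tree(tree(tree(string))) = tree(S2).
Decompose tree/1: tree(tree(string)) = S2.
Bind S2 := tree(tree(string)).
Applying the MGU to either side gives option(either(io(tree(string)), tree(tree(tree(string))))).

option(either(io(tree(string)), tree(tree(tree(string)))))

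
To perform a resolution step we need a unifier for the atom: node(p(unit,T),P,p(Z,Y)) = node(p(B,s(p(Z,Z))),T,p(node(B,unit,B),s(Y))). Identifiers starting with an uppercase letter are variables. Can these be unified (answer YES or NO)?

Decompose node/3: p(unit,T) = p(B,s(p(Z,Z))),  P = T,  p(Z,Y) = p(node(B,unit,B),s(Y)).
Decompose p/2: unit = B,  T = s(p(Z,Z)).
Bind B := unit; substituting into the one remaining equation that mentions B gives: p(Z,Y) = p(node(unit,unit,unit),s(Y)).
Bind T := s(p(Z,Z)); substituting into the one remaining equation that mentions T gives: P = s(p(Z,Z)).
Bind P := s(p(Z,Z)); no other remaining equation mentions P.
Decompose p/2: Z = node(unit,unit,unit),  Y = s(Y).
Bind Z := node(unit,unit,unit); no other remaining equation mentions Z. Substituting into the earlier bindings gives T := s(p(node(unit,unit,unit),node(unit,unit,unit))), P := s(p(node(unit,unit,unit),node(unit,unit,unit))).
Occurs check fails: Y occurs in s(Y); the equation Y = s(Y) has no finite solution.

NO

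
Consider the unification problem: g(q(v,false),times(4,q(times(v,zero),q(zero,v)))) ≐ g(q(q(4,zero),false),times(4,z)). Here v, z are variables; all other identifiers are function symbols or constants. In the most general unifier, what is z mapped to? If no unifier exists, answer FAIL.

q(times(q(4,zero),zero),q(zero,q(4,zero)))

Decompose g/2: q(v,false) ≐ q(q(4,zero),false),  times(4,q(times(v,zero),q(zero,v))) ≐ times(4,z).
Decompose q/2: v ≐ q(4,zero),  false ≐ false.
Bind v := q(4,zero); substituting into the one remaining equation that mentions v gives: times(4,q(times(q(4,zero),zero),q(zero,q(4,zero)))) ≐ times(4,z).
Delete trivial equation false ≐ false.
Decompose times/2: 4 ≐ 4,  q(times(q(4,zero),zero),q(zero,q(4,zero))) ≐ z.
Delete trivial equation 4 ≐ 4.
Bind z := q(times(q(4,zero),zero),q(zero,q(4,zero))).
MGU = { v := q(4,zero), z := q(times(q(4,zero),zero),q(zero,q(4,zero))) }, so z := q(times(q(4,zero),zero),q(zero,q(4,zero))).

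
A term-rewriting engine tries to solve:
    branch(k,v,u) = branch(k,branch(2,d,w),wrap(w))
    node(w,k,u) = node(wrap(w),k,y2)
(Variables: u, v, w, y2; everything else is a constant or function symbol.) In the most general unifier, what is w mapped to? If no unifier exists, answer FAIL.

FAIL

Decompose branch/3: k = k,  v = branch(2,d,w),  u = wrap(w).
Delete trivial equation k = k.
Bind v := branch(2,d,w); no other remaining equation mentions v.
Bind u := wrap(w); substituting into the remaining equation gives: node(w,k,wrap(w)) = node(wrap(w),k,y2).
Decompose node/3: w = wrap(w),  k = k,  wrap(w) = y2.
Occurs check fails: w occurs in wrap(w); the equation w = wrap(w) has no finite solution.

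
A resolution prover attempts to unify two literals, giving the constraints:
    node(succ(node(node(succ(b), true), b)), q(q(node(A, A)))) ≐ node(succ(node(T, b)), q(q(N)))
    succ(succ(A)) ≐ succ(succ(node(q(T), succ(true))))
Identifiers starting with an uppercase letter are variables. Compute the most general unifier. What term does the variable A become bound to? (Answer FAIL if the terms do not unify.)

Decompose node/2: succ(node(node(succ(b), true), b)) ≐ succ(node(T, b)),  q(q(node(A, A))) ≐ q(q(N)).
Decompose succ/1: node(node(succ(b), true), b) ≐ node(T, b).
Decompose node/2: node(succ(b), true) ≐ T,  b ≐ b.
Bind T := node(succ(b), true); substituting into the one remaining equation that mentions T gives: succ(succ(A)) ≐ succ(succ(node(q(node(succ(b), true)), succ(true)))).
Delete trivial equation b ≐ b.
Decompose q/1: q(node(A, A)) ≐ q(N).
Decompose q/1: node(A, A) ≐ N.
Bind N := node(A, A); no other remaining equation mentions N.
Decompose succ/1: succ(A) ≐ succ(node(q(node(succ(b), true)), succ(true))).
Decompose succ/1: A ≐ node(q(node(succ(b), true)), succ(true)).
Bind A := node(q(node(succ(b), true)), succ(true)). Substituting into the earlier binding gives N := node(node(q(node(succ(b), true)), succ(true)), node(q(node(succ(b), true)), succ(true))).
MGU = { T ↦ node(succ(b), true), N ↦ node(node(q(node(succ(b), true)), succ(true)), node(q(node(succ(b), true)), succ(true))), A ↦ node(q(node(succ(b), true)), succ(true)) }, so A ↦ node(q(node(succ(b), true)), succ(true)).

node(q(node(succ(b), true)), succ(true))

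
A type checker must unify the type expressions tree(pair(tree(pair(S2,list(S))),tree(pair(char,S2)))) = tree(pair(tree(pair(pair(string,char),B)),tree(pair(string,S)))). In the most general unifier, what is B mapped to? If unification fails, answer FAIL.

Decompose tree/1: pair(tree(pair(S2,list(S))),tree(pair(char,S2))) = pair(tree(pair(pair(string,char),B)),tree(pair(string,S))).
Decompose pair/2: tree(pair(S2,list(S))) = tree(pair(pair(string,char),B)),  tree(pair(char,S2)) = tree(pair(string,S)).
Decompose tree/1: pair(S2,list(S)) = pair(pair(string,char),B).
Decompose pair/2: S2 = pair(string,char),  list(S) = B.
Bind S2 := pair(string,char); substituting into the one remaining equation that mentions S2 gives: tree(pair(char,pair(string,char))) = tree(pair(string,S)).
Bind B := list(S); no other remaining equation mentions B.
Decompose tree/1: pair(char,pair(string,char)) = pair(string,S).
Decompose pair/2: char = string,  pair(string,char) = S.
Clash: constants char and string differ; no unifier exists.

FAIL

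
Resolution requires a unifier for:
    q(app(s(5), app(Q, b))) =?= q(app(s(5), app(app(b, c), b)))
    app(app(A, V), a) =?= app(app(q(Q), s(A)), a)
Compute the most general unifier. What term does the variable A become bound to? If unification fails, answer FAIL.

q(app(b, c))

Decompose q/1: app(s(5), app(Q, b)) =?= app(s(5), app(app(b, c), b)).
Decompose app/2: s(5) =?= s(5),  app(Q, b) =?= app(app(b, c), b).
Delete trivial equation s(5) =?= s(5).
Decompose app/2: Q =?= app(b, c),  b =?= b.
Bind Q := app(b, c); substituting into the one remaining equation that mentions Q gives: app(app(A, V), a) =?= app(app(q(app(b, c)), s(A)), a).
Delete trivial equation b =?= b.
Decompose app/2: app(A, V) =?= app(q(app(b, c)), s(A)),  a =?= a.
Decompose app/2: A =?= q(app(b, c)),  V =?= s(A).
Bind A := q(app(b, c)); substituting into the one remaining equation that mentions A gives: V =?= s(q(app(b, c))).
Bind V := s(q(app(b, c))); no other remaining equation mentions V.
Delete trivial equation a =?= a.
MGU = { Q := app(b, c), A := q(app(b, c)), V := s(q(app(b, c))) }, so A := q(app(b, c)).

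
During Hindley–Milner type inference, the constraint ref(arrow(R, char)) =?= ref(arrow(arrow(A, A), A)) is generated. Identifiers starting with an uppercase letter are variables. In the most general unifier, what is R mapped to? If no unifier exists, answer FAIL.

Decompose ref/1: arrow(R, char) =?= arrow(arrow(A, A), A).
Decompose arrow/2: R =?= arrow(A, A),  char =?= A.
Bind R := arrow(A, A); no other remaining equation mentions R.
Bind A := char. Substituting into the earlier binding gives R := arrow(char, char).
MGU = { R := arrow(char, char), A := char }, so R := arrow(char, char).

arrow(char, char)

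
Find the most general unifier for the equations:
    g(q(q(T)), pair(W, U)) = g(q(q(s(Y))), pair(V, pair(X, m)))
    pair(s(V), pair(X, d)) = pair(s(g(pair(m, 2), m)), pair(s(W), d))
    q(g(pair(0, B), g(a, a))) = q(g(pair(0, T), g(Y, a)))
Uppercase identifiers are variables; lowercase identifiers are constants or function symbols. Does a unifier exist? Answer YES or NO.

Decompose g/2: q(q(T)) = q(q(s(Y))),  pair(W, U) = pair(V, pair(X, m)).
Decompose q/1: q(T) = q(s(Y)).
Decompose q/1: T = s(Y).
Bind T := s(Y); substituting into the one remaining equation that mentions T gives: q(g(pair(0, B), g(a, a))) = q(g(pair(0, s(Y)), g(Y, a))).
Decompose pair/2: W = V,  U = pair(X, m).
Bind W := V; substituting into the one remaining equation that mentions W gives: pair(s(V), pair(X, d)) = pair(s(g(pair(m, 2), m)), pair(s(V), d)).
Bind U := pair(X, m); no other remaining equation mentions U.
Decompose pair/2: s(V) = s(g(pair(m, 2), m)),  pair(X, d) = pair(s(V), d).
Decompose s/1: V = g(pair(m, 2), m).
Bind V := g(pair(m, 2), m); substituting into the one remaining equation that mentions V gives: pair(X, d) = pair(s(g(pair(m, 2), m)), d). Substituting into the earlier binding gives W := g(pair(m, 2), m).
Decompose pair/2: X = s(g(pair(m, 2), m)),  d = d.
Bind X := s(g(pair(m, 2), m)); no other remaining equation mentions X. Substituting into the earlier binding gives U := pair(s(g(pair(m, 2), m)), m).
Delete trivial equation d = d.
Decompose q/1: g(pair(0, B), g(a, a)) = g(pair(0, s(Y)), g(Y, a)).
Decompose g/2: pair(0, B) = pair(0, s(Y)),  g(a, a) = g(Y, a).
Decompose pair/2: 0 = 0,  B = s(Y).
Delete trivial equation 0 = 0.
Bind B := s(Y); no other remaining equation mentions B.
Decompose g/2: a = Y,  a = a.
Bind Y := a; no other remaining equation mentions Y. Substituting into the earlier bindings gives T := s(a), B := s(a).
Delete trivial equation a = a.
No equations remain and no clash or occurs-check failure arose, so a unifier exists.

YES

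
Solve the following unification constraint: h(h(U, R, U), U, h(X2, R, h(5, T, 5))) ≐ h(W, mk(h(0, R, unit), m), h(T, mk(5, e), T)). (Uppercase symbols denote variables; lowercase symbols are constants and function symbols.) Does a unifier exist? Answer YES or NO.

NO

Decompose h/3: h(U, R, U) ≐ W,  U ≐ mk(h(0, R, unit), m),  h(X2, R, h(5, T, 5)) ≐ h(T, mk(5, e), T).
Bind W := h(U, R, U); no other remaining equation mentions W.
Bind U := mk(h(0, R, unit), m); no other remaining equation mentions U. Substituting into the earlier binding gives W := h(mk(h(0, R, unit), m), R, mk(h(0, R, unit), m)).
Decompose h/3: X2 ≐ T,  R ≐ mk(5, e),  h(5, T, 5) ≐ T.
Bind X2 := T; no other remaining equation mentions X2.
Bind R := mk(5, e); no other remaining equation mentions R. Substituting into the earlier bindings gives W := h(mk(h(0, mk(5, e), unit), m), mk(5, e), mk(h(0, mk(5, e), unit), m)), U := mk(h(0, mk(5, e), unit), m).
Occurs check fails: T occurs in h(5, T, 5); the equation T ≐ h(5, T, 5) has no finite solution.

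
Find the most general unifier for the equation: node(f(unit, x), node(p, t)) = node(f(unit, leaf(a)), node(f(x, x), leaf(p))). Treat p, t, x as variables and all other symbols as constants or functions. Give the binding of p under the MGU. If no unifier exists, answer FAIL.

Decompose node/2: f(unit, x) = f(unit, leaf(a)),  node(p, t) = node(f(x, x), leaf(p)).
Decompose f/2: unit = unit,  x = leaf(a).
Delete trivial equation unit = unit.
Bind x := leaf(a); substituting into the remaining equation gives: node(p, t) = node(f(leaf(a), leaf(a)), leaf(p)).
Decompose node/2: p = f(leaf(a), leaf(a)),  t = leaf(p).
Bind p := f(leaf(a), leaf(a)); substituting into the remaining equation gives: t = leaf(f(leaf(a), leaf(a))).
Bind t := leaf(f(leaf(a), leaf(a))).
MGU = { x ↦ leaf(a), p ↦ f(leaf(a), leaf(a)), t ↦ leaf(f(leaf(a), leaf(a))) }, so p ↦ f(leaf(a), leaf(a)).

f(leaf(a), leaf(a))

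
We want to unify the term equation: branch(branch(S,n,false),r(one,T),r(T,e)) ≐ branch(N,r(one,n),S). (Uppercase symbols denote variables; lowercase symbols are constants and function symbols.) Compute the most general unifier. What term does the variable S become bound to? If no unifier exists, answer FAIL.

r(n,e)

Decompose branch/3: branch(S,n,false) ≐ N,  r(one,T) ≐ r(one,n),  r(T,e) ≐ S.
Bind N := branch(S,n,false); no other remaining equation mentions N.
Decompose r/2: one ≐ one,  T ≐ n.
Delete trivial equation one ≐ one.
Bind T := n; substituting into the remaining equation gives: r(n,e) ≐ S.
Bind S := r(n,e). Substituting into the earlier binding gives N := branch(r(n,e),n,false).
MGU = { N -> branch(r(n,e),n,false), T -> n, S -> r(n,e) }, so S -> r(n,e).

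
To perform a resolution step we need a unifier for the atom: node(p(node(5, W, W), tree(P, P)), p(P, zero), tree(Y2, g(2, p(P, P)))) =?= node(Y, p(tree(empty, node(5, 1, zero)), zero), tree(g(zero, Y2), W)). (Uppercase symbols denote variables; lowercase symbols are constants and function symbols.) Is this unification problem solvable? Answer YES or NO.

NO

Decompose node/3: p(node(5, W, W), tree(P, P)) =?= Y,  p(P, zero) =?= p(tree(empty, node(5, 1, zero)), zero),  tree(Y2, g(2, p(P, P))) =?= tree(g(zero, Y2), W).
Bind Y := p(node(5, W, W), tree(P, P)); no other remaining equation mentions Y.
Decompose p/2: P =?= tree(empty, node(5, 1, zero)),  zero =?= zero.
Bind P := tree(empty, node(5, 1, zero)); substituting into the one remaining equation that mentions P gives: tree(Y2, g(2, p(tree(empty, node(5, 1, zero)), tree(empty, node(5, 1, zero))))) =?= tree(g(zero, Y2), W). Substituting into the earlier binding gives Y := p(node(5, W, W), tree(tree(empty, node(5, 1, zero)), tree(empty, node(5, 1, zero)))).
Delete trivial equation zero =?= zero.
Decompose tree/2: Y2 =?= g(zero, Y2),  g(2, p(tree(empty, node(5, 1, zero)), tree(empty, node(5, 1, zero)))) =?= W.
Occurs check fails: Y2 occurs in g(zero, Y2); the equation Y2 =?= g(zero, Y2) has no finite solution.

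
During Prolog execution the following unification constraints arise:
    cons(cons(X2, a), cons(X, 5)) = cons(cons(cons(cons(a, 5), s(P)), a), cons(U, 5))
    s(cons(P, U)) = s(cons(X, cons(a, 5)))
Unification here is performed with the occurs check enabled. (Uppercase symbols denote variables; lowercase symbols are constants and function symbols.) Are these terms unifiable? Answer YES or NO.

YES

Decompose cons/2: cons(X2, a) = cons(cons(cons(a, 5), s(P)), a),  cons(X, 5) = cons(U, 5).
Decompose cons/2: X2 = cons(cons(a, 5), s(P)),  a = a.
Bind X2 := cons(cons(a, 5), s(P)); no other remaining equation mentions X2.
Delete trivial equation a = a.
Decompose cons/2: X = U,  5 = 5.
Bind X := U; substituting into the one remaining equation that mentions X gives: s(cons(P, U)) = s(cons(U, cons(a, 5))).
Delete trivial equation 5 = 5.
Decompose s/1: cons(P, U) = cons(U, cons(a, 5)).
Decompose cons/2: P = U,  U = cons(a, 5).
Bind P := U; no other remaining equation mentions P. Substituting into the earlier binding gives X2 := cons(cons(a, 5), s(U)).
Bind U := cons(a, 5). Substituting into the earlier bindings gives X2 := cons(cons(a, 5), s(cons(a, 5))), X := cons(a, 5), P := cons(a, 5).
No equations remain and no clash or occurs-check failure arose, so a unifier exists.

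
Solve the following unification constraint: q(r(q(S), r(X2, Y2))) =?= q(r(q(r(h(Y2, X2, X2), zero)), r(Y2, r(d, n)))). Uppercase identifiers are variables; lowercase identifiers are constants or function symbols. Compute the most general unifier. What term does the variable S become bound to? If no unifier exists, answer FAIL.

r(h(r(d, n), r(d, n), r(d, n)), zero)

Decompose q/1: r(q(S), r(X2, Y2)) =?= r(q(r(h(Y2, X2, X2), zero)), r(Y2, r(d, n))).
Decompose r/2: q(S) =?= q(r(h(Y2, X2, X2), zero)),  r(X2, Y2) =?= r(Y2, r(d, n)).
Decompose q/1: S =?= r(h(Y2, X2, X2), zero).
Bind S := r(h(Y2, X2, X2), zero); no other remaining equation mentions S.
Decompose r/2: X2 =?= Y2,  Y2 =?= r(d, n).
Bind X2 := Y2; no other remaining equation mentions X2. Substituting into the earlier binding gives S := r(h(Y2, Y2, Y2), zero).
Bind Y2 := r(d, n). Substituting into the earlier bindings gives S := r(h(r(d, n), r(d, n), r(d, n)), zero), X2 := r(d, n).
MGU = { S -> r(h(r(d, n), r(d, n), r(d, n)), zero), X2 -> r(d, n), Y2 -> r(d, n) }, so S -> r(h(r(d, n), r(d, n), r(d, n)), zero).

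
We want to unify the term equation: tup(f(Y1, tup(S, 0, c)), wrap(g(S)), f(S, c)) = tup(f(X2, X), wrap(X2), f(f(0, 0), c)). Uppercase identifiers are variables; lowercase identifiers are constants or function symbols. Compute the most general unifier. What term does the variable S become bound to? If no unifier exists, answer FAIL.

Decompose tup/3: f(Y1, tup(S, 0, c)) = f(X2, X),  wrap(g(S)) = wrap(X2),  f(S, c) = f(f(0, 0), c).
Decompose f/2: Y1 = X2,  tup(S, 0, c) = X.
Bind Y1 := X2; no other remaining equation mentions Y1.
Bind X := tup(S, 0, c); no other remaining equation mentions X.
Decompose wrap/1: g(S) = X2.
Bind X2 := g(S); no other remaining equation mentions X2. Substituting into the earlier binding gives Y1 := g(S).
Decompose f/2: S = f(0, 0),  c = c.
Bind S := f(0, 0); no other remaining equation mentions S. Substituting into the earlier bindings gives Y1 := g(f(0, 0)), X := tup(f(0, 0), 0, c), X2 := g(f(0, 0)).
Delete trivial equation c = c.
MGU = { Y1 := g(f(0, 0)), X := tup(f(0, 0), 0, c), X2 := g(f(0, 0)), S := f(0, 0) }, so S := f(0, 0).

f(0, 0)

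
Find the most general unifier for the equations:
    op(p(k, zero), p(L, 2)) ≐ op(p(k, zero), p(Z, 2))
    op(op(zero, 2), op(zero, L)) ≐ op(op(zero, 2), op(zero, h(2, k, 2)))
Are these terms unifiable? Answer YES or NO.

YES

Decompose op/2: p(k, zero) ≐ p(k, zero),  p(L, 2) ≐ p(Z, 2).
Delete trivial equation p(k, zero) ≐ p(k, zero).
Decompose p/2: L ≐ Z,  2 ≐ 2.
Bind L := Z; substituting into the one remaining equation that mentions L gives: op(op(zero, 2), op(zero, Z)) ≐ op(op(zero, 2), op(zero, h(2, k, 2))).
Delete trivial equation 2 ≐ 2.
Decompose op/2: op(zero, 2) ≐ op(zero, 2),  op(zero, Z) ≐ op(zero, h(2, k, 2)).
Delete trivial equation op(zero, 2) ≐ op(zero, 2).
Decompose op/2: zero ≐ zero,  Z ≐ h(2, k, 2).
Delete trivial equation zero ≐ zero.
Bind Z := h(2, k, 2). Substituting into the earlier binding gives L := h(2, k, 2).
No equations remain and no clash or occurs-check failure arose, so a unifier exists.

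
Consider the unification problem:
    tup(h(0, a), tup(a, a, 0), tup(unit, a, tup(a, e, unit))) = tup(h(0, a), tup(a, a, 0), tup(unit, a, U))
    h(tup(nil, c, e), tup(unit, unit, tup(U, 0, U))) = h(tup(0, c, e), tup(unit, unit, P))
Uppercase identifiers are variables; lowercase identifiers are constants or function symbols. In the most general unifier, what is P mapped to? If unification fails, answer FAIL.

Decompose tup/3: h(0, a) = h(0, a),  tup(a, a, 0) = tup(a, a, 0),  tup(unit, a, tup(a, e, unit)) = tup(unit, a, U).
Delete trivial equation h(0, a) = h(0, a).
Delete trivial equation tup(a, a, 0) = tup(a, a, 0).
Decompose tup/3: unit = unit,  a = a,  tup(a, e, unit) = U.
Delete trivial equation unit = unit.
Delete trivial equation a = a.
Bind U := tup(a, e, unit); substituting into the remaining equation gives: h(tup(nil, c, e), tup(unit, unit, tup(tup(a, e, unit), 0, tup(a, e, unit)))) = h(tup(0, c, e), tup(unit, unit, P)).
Decompose h/2: tup(nil, c, e) = tup(0, c, e),  tup(unit, unit, tup(tup(a, e, unit), 0, tup(a, e, unit))) = tup(unit, unit, P).
Decompose tup/3: nil = 0,  c = c,  e = e.
Clash: constants nil and 0 differ; no unifier exists.

FAIL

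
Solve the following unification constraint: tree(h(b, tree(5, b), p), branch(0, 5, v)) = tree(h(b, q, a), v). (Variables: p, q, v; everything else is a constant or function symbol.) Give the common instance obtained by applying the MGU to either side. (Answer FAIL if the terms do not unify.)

Decompose tree/2: h(b, tree(5, b), p) = h(b, q, a),  branch(0, 5, v) = v.
Decompose h/3: b = b,  tree(5, b) = q,  p = a.
Delete trivial equation b = b.
Bind q := tree(5, b); no other remaining equation mentions q.
Bind p := a; no other remaining equation mentions p.
Occurs check fails: v occurs in branch(0, 5, v); the equation v = branch(0, 5, v) has no finite solution.

FAIL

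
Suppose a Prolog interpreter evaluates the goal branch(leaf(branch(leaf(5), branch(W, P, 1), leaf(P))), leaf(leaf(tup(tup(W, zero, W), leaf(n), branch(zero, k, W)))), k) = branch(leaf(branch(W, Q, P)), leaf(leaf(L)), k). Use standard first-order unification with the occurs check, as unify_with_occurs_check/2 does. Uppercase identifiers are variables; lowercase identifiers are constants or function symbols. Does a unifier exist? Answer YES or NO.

NO

Decompose branch/3: leaf(branch(leaf(5), branch(W, P, 1), leaf(P))) = leaf(branch(W, Q, P)),  leaf(leaf(tup(tup(W, zero, W), leaf(n), branch(zero, k, W)))) = leaf(leaf(L)),  k = k.
Decompose leaf/1: branch(leaf(5), branch(W, P, 1), leaf(P)) = branch(W, Q, P).
Decompose branch/3: leaf(5) = W,  branch(W, P, 1) = Q,  leaf(P) = P.
Bind W := leaf(5); substituting into the 2 remaining equations that mention W gives: branch(leaf(5), P, 1) = Q,  leaf(leaf(tup(tup(leaf(5), zero, leaf(5)), leaf(n), branch(zero, k, leaf(5))))) = leaf(leaf(L)).
Bind Q := branch(leaf(5), P, 1); no other remaining equation mentions Q.
Occurs check fails: P occurs in leaf(P); the equation P = leaf(P) has no finite solution.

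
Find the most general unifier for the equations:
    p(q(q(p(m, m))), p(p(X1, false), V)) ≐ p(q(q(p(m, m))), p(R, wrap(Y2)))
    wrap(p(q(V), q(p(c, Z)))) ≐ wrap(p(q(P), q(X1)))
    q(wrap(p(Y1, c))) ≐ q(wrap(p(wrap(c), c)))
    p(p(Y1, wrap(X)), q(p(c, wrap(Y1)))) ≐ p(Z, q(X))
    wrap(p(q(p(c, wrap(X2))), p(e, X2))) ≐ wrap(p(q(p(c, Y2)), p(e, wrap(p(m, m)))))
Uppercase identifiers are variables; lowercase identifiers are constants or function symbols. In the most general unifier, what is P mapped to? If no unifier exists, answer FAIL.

Decompose p/2: q(q(p(m, m))) ≐ q(q(p(m, m))),  p(p(X1, false), V) ≐ p(R, wrap(Y2)).
Delete trivial equation q(q(p(m, m))) ≐ q(q(p(m, m))).
Decompose p/2: p(X1, false) ≐ R,  V ≐ wrap(Y2).
Bind R := p(X1, false); no other remaining equation mentions R.
Bind V := wrap(Y2); substituting into the one remaining equation that mentions V gives: wrap(p(q(wrap(Y2)), q(p(c, Z)))) ≐ wrap(p(q(P), q(X1))).
Decompose wrap/1: p(q(wrap(Y2)), q(p(c, Z))) ≐ p(q(P), q(X1)).
Decompose p/2: q(wrap(Y2)) ≐ q(P),  q(p(c, Z)) ≐ q(X1).
Decompose q/1: wrap(Y2) ≐ P.
Bind P := wrap(Y2); no other remaining equation mentions P.
Decompose q/1: p(c, Z) ≐ X1.
Bind X1 := p(c, Z); no other remaining equation mentions X1. Substituting into the earlier binding gives R := p(p(c, Z), false).
Decompose q/1: wrap(p(Y1, c)) ≐ wrap(p(wrap(c), c)).
Decompose wrap/1: p(Y1, c) ≐ p(wrap(c), c).
Decompose p/2: Y1 ≐ wrap(c),  c ≐ c.
Bind Y1 := wrap(c); substituting into the one remaining equation that mentions Y1 gives: p(p(wrap(c), wrap(X)), q(p(c, wrap(wrap(c))))) ≐ p(Z, q(X)).
Delete trivial equation c ≐ c.
Decompose p/2: p(wrap(c), wrap(X)) ≐ Z,  q(p(c, wrap(wrap(c)))) ≐ q(X).
Bind Z := p(wrap(c), wrap(X)); no other remaining equation mentions Z. Substituting into the earlier bindings gives R := p(p(c, p(wrap(c), wrap(X))), false), X1 := p(c, p(wrap(c), wrap(X))).
Decompose q/1: p(c, wrap(wrap(c))) ≐ X.
Bind X := p(c, wrap(wrap(c))); no other remaining equation mentions X. Substituting into the earlier bindings gives R := p(p(c, p(wrap(c), wrap(p(c, wrap(wrap(c)))))), false), X1 := p(c, p(wrap(c), wrap(p(c, wrap(wrap(c)))))), Z := p(wrap(c), wrap(p(c, wrap(wrap(c))))).
Decompose wrap/1: p(q(p(c, wrap(X2))), p(e, X2)) ≐ p(q(p(c, Y2)), p(e, wrap(p(m, m)))).
Decompose p/2: q(p(c, wrap(X2))) ≐ q(p(c, Y2)),  p(e, X2) ≐ p(e, wrap(p(m, m))).
Decompose q/1: p(c, wrap(X2)) ≐ p(c, Y2).
Decompose p/2: c ≐ c,  wrap(X2) ≐ Y2.
Delete trivial equation c ≐ c.
Bind Y2 := wrap(X2); no other remaining equation mentions Y2. Substituting into the earlier bindings gives V := wrap(wrap(X2)), P := wrap(wrap(X2)).
Decompose p/2: e ≐ e,  X2 ≐ wrap(p(m, m)).
Delete trivial equation e ≐ e.
Bind X2 := wrap(p(m, m)). Substituting into the earlier bindings gives V := wrap(wrap(wrap(p(m, m)))), P := wrap(wrap(wrap(p(m, m)))), Y2 := wrap(wrap(p(m, m))).
MGU = { R ↦ p(p(c, p(wrap(c), wrap(p(c, wrap(wrap(c)))))), false), V ↦ wrap(wrap(wrap(p(m, m)))), P ↦ wrap(wrap(wrap(p(m, m)))), X1 ↦ p(c, p(wrap(c), wrap(p(c, wrap(wrap(c)))))), Y1 ↦ wrap(c), Z ↦ p(wrap(c), wrap(p(c, wrap(wrap(c))))), X ↦ p(c, wrap(wrap(c))), Y2 ↦ wrap(wrap(p(m, m))), X2 ↦ wrap(p(m, m)) }, so P ↦ wrap(wrap(wrap(p(m, m)))).

wrap(wrap(wrap(p(m, m))))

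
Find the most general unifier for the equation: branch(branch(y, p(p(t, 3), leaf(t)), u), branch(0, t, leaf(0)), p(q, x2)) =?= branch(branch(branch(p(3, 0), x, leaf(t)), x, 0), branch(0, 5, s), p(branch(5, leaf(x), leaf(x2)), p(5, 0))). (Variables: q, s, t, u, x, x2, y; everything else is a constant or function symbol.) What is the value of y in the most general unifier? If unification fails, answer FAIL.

Decompose branch/3: branch(y, p(p(t, 3), leaf(t)), u) =?= branch(branch(p(3, 0), x, leaf(t)), x, 0),  branch(0, t, leaf(0)) =?= branch(0, 5, s),  p(q, x2) =?= p(branch(5, leaf(x), leaf(x2)), p(5, 0)).
Decompose branch/3: y =?= branch(p(3, 0), x, leaf(t)),  p(p(t, 3), leaf(t)) =?= x,  u =?= 0.
Bind y := branch(p(3, 0), x, leaf(t)); no other remaining equation mentions y.
Bind x := p(p(t, 3), leaf(t)); substituting into the one remaining equation that mentions x gives: p(q, x2) =?= p(branch(5, leaf(p(p(t, 3), leaf(t))), leaf(x2)), p(5, 0)). Substituting into the earlier binding gives y := branch(p(3, 0), p(p(t, 3), leaf(t)), leaf(t)).
Bind u := 0; no other remaining equation mentions u.
Decompose branch/3: 0 =?= 0,  t =?= 5,  leaf(0) =?= s.
Delete trivial equation 0 =?= 0.
Bind t := 5; substituting into the one remaining equation that mentions t gives: p(q, x2) =?= p(branch(5, leaf(p(p(5, 3), leaf(5))), leaf(x2)), p(5, 0)). Substituting into the earlier bindings gives y := branch(p(3, 0), p(p(5, 3), leaf(5)), leaf(5)), x := p(p(5, 3), leaf(5)).
Bind s := leaf(0); no other remaining equation mentions s.
Decompose p/2: q =?= branch(5, leaf(p(p(5, 3), leaf(5))), leaf(x2)),  x2 =?= p(5, 0).
Bind q := branch(5, leaf(p(p(5, 3), leaf(5))), leaf(x2)); no other remaining equation mentions q.
Bind x2 := p(5, 0). Substituting into the earlier binding gives q := branch(5, leaf(p(p(5, 3), leaf(5))), leaf(p(5, 0))).
MGU = { y -> branch(p(3, 0), p(p(5, 3), leaf(5)), leaf(5)), x -> p(p(5, 3), leaf(5)), u -> 0, t -> 5, s -> leaf(0), q -> branch(5, leaf(p(p(5, 3), leaf(5))), leaf(p(5, 0))), x2 -> p(5, 0) }, so y -> branch(p(3, 0), p(p(5, 3), leaf(5)), leaf(5)).

branch(p(3, 0), p(p(5, 3), leaf(5)), leaf(5))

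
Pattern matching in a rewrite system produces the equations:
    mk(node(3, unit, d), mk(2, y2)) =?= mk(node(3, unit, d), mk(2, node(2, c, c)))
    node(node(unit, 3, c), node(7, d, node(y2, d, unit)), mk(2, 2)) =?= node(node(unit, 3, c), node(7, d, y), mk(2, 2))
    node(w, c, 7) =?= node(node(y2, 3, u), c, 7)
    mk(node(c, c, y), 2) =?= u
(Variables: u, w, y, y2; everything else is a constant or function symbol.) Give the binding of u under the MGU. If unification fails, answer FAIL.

Decompose mk/2: node(3, unit, d) =?= node(3, unit, d),  mk(2, y2) =?= mk(2, node(2, c, c)).
Delete trivial equation node(3, unit, d) =?= node(3, unit, d).
Decompose mk/2: 2 =?= 2,  y2 =?= node(2, c, c).
Delete trivial equation 2 =?= 2.
Bind y2 := node(2, c, c); substituting into the 2 remaining equations that mention y2 gives: node(node(unit, 3, c), node(7, d, node(node(2, c, c), d, unit)), mk(2, 2)) =?= node(node(unit, 3, c), node(7, d, y), mk(2, 2)),  node(w, c, 7) =?= node(node(node(2, c, c), 3, u), c, 7).
Decompose node/3: node(unit, 3, c) =?= node(unit, 3, c),  node(7, d, node(node(2, c, c), d, unit)) =?= node(7, d, y),  mk(2, 2) =?= mk(2, 2).
Delete trivial equation node(unit, 3, c) =?= node(unit, 3, c).
Decompose node/3: 7 =?= 7,  d =?= d,  node(node(2, c, c), d, unit) =?= y.
Delete trivial equation 7 =?= 7.
Delete trivial equation d =?= d.
Bind y := node(node(2, c, c), d, unit); substituting into the one remaining equation that mentions y gives: mk(node(c, c, node(node(2, c, c), d, unit)), 2) =?= u.
Delete trivial equation mk(2, 2) =?= mk(2, 2).
Decompose node/3: w =?= node(node(2, c, c), 3, u),  c =?= c,  7 =?= 7.
Bind w := node(node(2, c, c), 3, u); no other remaining equation mentions w.
Delete trivial equation c =?= c.
Delete trivial equation 7 =?= 7.
Bind u := mk(node(c, c, node(node(2, c, c), d, unit)), 2). Substituting into the earlier binding gives w := node(node(2, c, c), 3, mk(node(c, c, node(node(2, c, c), d, unit)), 2)).
MGU = { y2 ↦ node(2, c, c), y ↦ node(node(2, c, c), d, unit), w ↦ node(node(2, c, c), 3, mk(node(c, c, node(node(2, c, c), d, unit)), 2)), u ↦ mk(node(c, c, node(node(2, c, c), d, unit)), 2) }, so u ↦ mk(node(c, c, node(node(2, c, c), d, unit)), 2).

mk(node(c, c, node(node(2, c, c), d, unit)), 2)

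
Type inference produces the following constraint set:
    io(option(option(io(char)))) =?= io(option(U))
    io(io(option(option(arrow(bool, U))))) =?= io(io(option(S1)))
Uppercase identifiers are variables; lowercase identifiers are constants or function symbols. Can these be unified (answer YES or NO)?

YES

Decompose io/1: option(option(io(char))) =?= option(U).
Decompose option/1: option(io(char)) =?= U.
Bind U := option(io(char)); substituting into the remaining equation gives: io(io(option(option(arrow(bool, option(io(char))))))) =?= io(io(option(S1))).
Decompose io/1: io(option(option(arrow(bool, option(io(char)))))) =?= io(option(S1)).
Decompose io/1: option(option(arrow(bool, option(io(char))))) =?= option(S1).
Decompose option/1: option(arrow(bool, option(io(char)))) =?= S1.
Bind S1 := option(arrow(bool, option(io(char)))).
No equations remain and no clash or occurs-check failure arose, so a unifier exists.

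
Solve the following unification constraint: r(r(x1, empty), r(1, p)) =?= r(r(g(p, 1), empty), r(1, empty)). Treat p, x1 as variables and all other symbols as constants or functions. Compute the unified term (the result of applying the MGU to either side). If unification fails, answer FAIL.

Decompose r/2: r(x1, empty) =?= r(g(p, 1), empty),  r(1, p) =?= r(1, empty).
Decompose r/2: x1 =?= g(p, 1),  empty =?= empty.
Bind x1 := g(p, 1); no other remaining equation mentions x1.
Delete trivial equation empty =?= empty.
Decompose r/2: 1 =?= 1,  p =?= empty.
Delete trivial equation 1 =?= 1.
Bind p := empty. Substituting into the earlier binding gives x1 := g(empty, 1).
Applying the MGU to either side gives r(r(g(empty, 1), empty), r(1, empty)).

r(r(g(empty, 1), empty), r(1, empty))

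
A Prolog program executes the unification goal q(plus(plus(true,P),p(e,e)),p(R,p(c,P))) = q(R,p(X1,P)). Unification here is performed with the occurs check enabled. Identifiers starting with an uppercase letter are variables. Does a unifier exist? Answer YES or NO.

Decompose q/2: plus(plus(true,P),p(e,e)) = R,  p(R,p(c,P)) = p(X1,P).
Bind R := plus(plus(true,P),p(e,e)); substituting into the remaining equation gives: p(plus(plus(true,P),p(e,e)),p(c,P)) = p(X1,P).
Decompose p/2: plus(plus(true,P),p(e,e)) = X1,  p(c,P) = P.
Bind X1 := plus(plus(true,P),p(e,e)); no other remaining equation mentions X1.
Occurs check fails: P occurs in p(c,P); the equation P = p(c,P) has no finite solution.

NO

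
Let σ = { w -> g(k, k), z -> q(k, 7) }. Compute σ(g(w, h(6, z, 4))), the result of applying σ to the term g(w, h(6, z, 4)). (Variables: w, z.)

g(g(k, k), h(6, q(k, 7), 4))

Replace each occurrence of w with g(k, k).
Replace each occurrence of z with q(k, 7).
Result: g(g(k, k), h(6, q(k, 7), 4)).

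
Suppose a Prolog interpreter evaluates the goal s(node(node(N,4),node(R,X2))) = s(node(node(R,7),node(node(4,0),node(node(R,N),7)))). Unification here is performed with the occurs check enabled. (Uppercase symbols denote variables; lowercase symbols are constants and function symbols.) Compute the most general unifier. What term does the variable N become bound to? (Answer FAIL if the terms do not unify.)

FAIL

Decompose s/1: node(node(N,4),node(R,X2)) = node(node(R,7),node(node(4,0),node(node(R,N),7))).
Decompose node/2: node(N,4) = node(R,7),  node(R,X2) = node(node(4,0),node(node(R,N),7)).
Decompose node/2: N = R,  4 = 7.
Bind N := R; substituting into the one remaining equation that mentions N gives: node(R,X2) = node(node(4,0),node(node(R,R),7)).
Clash: constants 4 and 7 differ; no unifier exists.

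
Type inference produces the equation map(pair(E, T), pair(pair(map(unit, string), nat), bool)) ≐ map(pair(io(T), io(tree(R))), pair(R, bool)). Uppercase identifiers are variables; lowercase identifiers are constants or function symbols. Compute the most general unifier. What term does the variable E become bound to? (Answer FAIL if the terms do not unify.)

io(io(tree(pair(map(unit, string), nat))))

Decompose map/2: pair(E, T) ≐ pair(io(T), io(tree(R))),  pair(pair(map(unit, string), nat), bool) ≐ pair(R, bool).
Decompose pair/2: E ≐ io(T),  T ≐ io(tree(R)).
Bind E := io(T); no other remaining equation mentions E.
Bind T := io(tree(R)); no other remaining equation mentions T. Substituting into the earlier binding gives E := io(io(tree(R))).
Decompose pair/2: pair(map(unit, string), nat) ≐ R,  bool ≐ bool.
Bind R := pair(map(unit, string), nat); no other remaining equation mentions R. Substituting into the earlier bindings gives E := io(io(tree(pair(map(unit, string), nat)))), T := io(tree(pair(map(unit, string), nat))).
Delete trivial equation bool ≐ bool.
MGU = { E := io(io(tree(pair(map(unit, string), nat)))), T := io(tree(pair(map(unit, string), nat))), R := pair(map(unit, string), nat) }, so E := io(io(tree(pair(map(unit, string), nat)))).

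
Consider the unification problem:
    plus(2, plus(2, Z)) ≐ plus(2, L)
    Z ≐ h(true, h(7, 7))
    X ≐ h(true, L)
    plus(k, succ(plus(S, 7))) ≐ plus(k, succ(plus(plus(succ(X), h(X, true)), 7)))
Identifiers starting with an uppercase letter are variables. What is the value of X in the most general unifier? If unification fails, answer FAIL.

h(true, plus(2, h(true, h(7, 7))))

Decompose plus/2: 2 ≐ 2,  plus(2, Z) ≐ L.
Delete trivial equation 2 ≐ 2.
Bind L := plus(2, Z); substituting into the one remaining equation that mentions L gives: X ≐ h(true, plus(2, Z)).
Bind Z := h(true, h(7, 7)); substituting into the one remaining equation that mentions Z gives: X ≐ h(true, plus(2, h(true, h(7, 7)))). Substituting into the earlier binding gives L := plus(2, h(true, h(7, 7))).
Bind X := h(true, plus(2, h(true, h(7, 7)))); substituting into the remaining equation gives: plus(k, succ(plus(S, 7))) ≐ plus(k, succ(plus(plus(succ(h(true, plus(2, h(true, h(7, 7))))), h(h(true, plus(2, h(true, h(7, 7)))), true)), 7))).
Decompose plus/2: k ≐ k,  succ(plus(S, 7)) ≐ succ(plus(plus(succ(h(true, plus(2, h(true, h(7, 7))))), h(h(true, plus(2, h(true, h(7, 7)))), true)), 7)).
Delete trivial equation k ≐ k.
Decompose succ/1: plus(S, 7) ≐ plus(plus(succ(h(true, plus(2, h(true, h(7, 7))))), h(h(true, plus(2, h(true, h(7, 7)))), true)), 7).
Decompose plus/2: S ≐ plus(succ(h(true, plus(2, h(true, h(7, 7))))), h(h(true, plus(2, h(true, h(7, 7)))), true)),  7 ≐ 7.
Bind S := plus(succ(h(true, plus(2, h(true, h(7, 7))))), h(h(true, plus(2, h(true, h(7, 7)))), true)); no other remaining equation mentions S.
Delete trivial equation 7 ≐ 7.
MGU = { L -> plus(2, h(true, h(7, 7))), Z -> h(true, h(7, 7)), X -> h(true, plus(2, h(true, h(7, 7)))), S -> plus(succ(h(true, plus(2, h(true, h(7, 7))))), h(h(true, plus(2, h(true, h(7, 7)))), true)) }, so X -> h(true, plus(2, h(true, h(7, 7)))).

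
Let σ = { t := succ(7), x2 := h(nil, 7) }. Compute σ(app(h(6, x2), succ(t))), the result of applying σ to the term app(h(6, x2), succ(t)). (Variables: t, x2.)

Replace each occurrence of t with succ(7).
Replace each occurrence of x2 with h(nil, 7).
Result: app(h(6, h(nil, 7)), succ(succ(7))).

app(h(6, h(nil, 7)), succ(succ(7)))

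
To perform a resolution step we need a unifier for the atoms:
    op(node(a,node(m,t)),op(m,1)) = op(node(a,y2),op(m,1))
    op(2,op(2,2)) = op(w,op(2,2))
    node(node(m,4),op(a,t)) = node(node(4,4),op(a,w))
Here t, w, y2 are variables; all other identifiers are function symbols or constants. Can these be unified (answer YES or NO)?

Decompose op/2: node(a,node(m,t)) = node(a,y2),  op(m,1) = op(m,1).
Decompose node/2: a = a,  node(m,t) = y2.
Delete trivial equation a = a.
Bind y2 := node(m,t); no other remaining equation mentions y2.
Delete trivial equation op(m,1) = op(m,1).
Decompose op/2: 2 = w,  op(2,2) = op(2,2).
Bind w := 2; substituting into the one remaining equation that mentions w gives: node(node(m,4),op(a,t)) = node(node(4,4),op(a,2)).
Delete trivial equation op(2,2) = op(2,2).
Decompose node/2: node(m,4) = node(4,4),  op(a,t) = op(a,2).
Decompose node/2: m = 4,  4 = 4.
Clash: constants m and 4 differ; no unifier exists.

NO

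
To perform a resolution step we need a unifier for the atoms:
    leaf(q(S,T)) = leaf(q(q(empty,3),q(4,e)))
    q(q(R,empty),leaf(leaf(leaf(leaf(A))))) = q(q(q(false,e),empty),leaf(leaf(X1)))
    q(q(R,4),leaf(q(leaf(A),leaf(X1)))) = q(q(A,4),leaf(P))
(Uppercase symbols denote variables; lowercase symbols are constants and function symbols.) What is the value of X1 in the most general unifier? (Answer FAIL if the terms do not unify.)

leaf(leaf(q(false,e)))

Decompose leaf/1: q(S,T) = q(q(empty,3),q(4,e)).
Decompose q/2: S = q(empty,3),  T = q(4,e).
Bind S := q(empty,3); no other remaining equation mentions S.
Bind T := q(4,e); no other remaining equation mentions T.
Decompose q/2: q(R,empty) = q(q(false,e),empty),  leaf(leaf(leaf(leaf(A)))) = leaf(leaf(X1)).
Decompose q/2: R = q(false,e),  empty = empty.
Bind R := q(false,e); substituting into the one remaining equation that mentions R gives: q(q(q(false,e),4),leaf(q(leaf(A),leaf(X1)))) = q(q(A,4),leaf(P)).
Delete trivial equation empty = empty.
Decompose leaf/1: leaf(leaf(leaf(A))) = leaf(X1).
Decompose leaf/1: leaf(leaf(A)) = X1.
Bind X1 := leaf(leaf(A)); substituting into the remaining equation gives: q(q(q(false,e),4),leaf(q(leaf(A),leaf(leaf(leaf(A)))))) = q(q(A,4),leaf(P)).
Decompose q/2: q(q(false,e),4) = q(A,4),  leaf(q(leaf(A),leaf(leaf(leaf(A))))) = leaf(P).
Decompose q/2: q(false,e) = A,  4 = 4.
Bind A := q(false,e); substituting into the one remaining equation that mentions A gives: leaf(q(leaf(q(false,e)),leaf(leaf(leaf(q(false,e)))))) = leaf(P). Substituting into the earlier binding gives X1 := leaf(leaf(q(false,e))).
Delete trivial equation 4 = 4.
Decompose leaf/1: q(leaf(q(false,e)),leaf(leaf(leaf(q(false,e))))) = P.
Bind P := q(leaf(q(false,e)),leaf(leaf(leaf(q(false,e))))).
MGU = { S ↦ q(empty,3), T ↦ q(4,e), R ↦ q(false,e), X1 ↦ leaf(leaf(q(false,e))), A ↦ q(false,e), P ↦ q(leaf(q(false,e)),leaf(leaf(leaf(q(false,e))))) }, so X1 ↦ leaf(leaf(q(false,e))).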